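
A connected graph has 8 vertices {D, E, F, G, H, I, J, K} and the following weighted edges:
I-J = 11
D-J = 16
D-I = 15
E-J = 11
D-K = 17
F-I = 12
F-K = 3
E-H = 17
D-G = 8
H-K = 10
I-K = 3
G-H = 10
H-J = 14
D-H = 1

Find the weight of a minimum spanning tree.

Sort edges by weight, then run Kruskal:
D-H (1): add — endpoints in different components.
F-K (3): add — endpoints in different components.
I-K (3): add — endpoints in different components.
D-G (8): add — endpoints in different components.
G-H (10): skip — G and H already connected.
H-K (10): add — endpoints in different components.
E-J (11): add — endpoints in different components.
I-J (11): add — endpoints in different components.
MST edges: D-H, F-K, I-K, D-G, H-K, E-J, I-J; total weight 1+3+3+8+10+11+11 = 47.

47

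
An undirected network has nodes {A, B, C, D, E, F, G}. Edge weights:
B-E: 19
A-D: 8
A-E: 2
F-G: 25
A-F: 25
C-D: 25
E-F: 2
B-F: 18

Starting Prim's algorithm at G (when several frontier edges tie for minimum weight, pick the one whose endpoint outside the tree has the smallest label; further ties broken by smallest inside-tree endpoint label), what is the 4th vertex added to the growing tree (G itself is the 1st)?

A

Prim's algorithm from G:
Step 1: cheapest edge leaving the tree is F-G (25); add F.
Step 2: cheapest edge leaving the tree is E-F (2); add E.
Step 3: cheapest edge leaving the tree is A-E (2); add A.
Step 4: cheapest edge leaving the tree is A-D (8); add D.
Step 5: cheapest edge leaving the tree is B-F (18); add B.
Step 6: cheapest edge leaving the tree is C-D (25); add C.
Vertex order: G, F, E, A, D, B, C. The 4th vertex is A.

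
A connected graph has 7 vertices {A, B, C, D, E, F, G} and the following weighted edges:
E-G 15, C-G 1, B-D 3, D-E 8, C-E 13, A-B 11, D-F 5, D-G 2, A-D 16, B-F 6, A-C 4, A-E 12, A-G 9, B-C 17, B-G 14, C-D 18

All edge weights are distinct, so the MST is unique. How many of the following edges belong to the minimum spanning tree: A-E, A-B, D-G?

Kruskal's algorithm — process edges by increasing weight (ties by edge label):
C-G (1): add — endpoints in different components.
D-G (2): add — endpoints in different components.
B-D (3): add — endpoints in different components.
A-C (4): add — endpoints in different components.
D-F (5): add — endpoints in different components.
B-F (6): skip — B and F already connected.
D-E (8): add — endpoints in different components.
MST edge set: {C-G, D-G, B-D, A-C, D-F, D-E}.
Of the listed edges, {D-G} are in the MST → 1.

1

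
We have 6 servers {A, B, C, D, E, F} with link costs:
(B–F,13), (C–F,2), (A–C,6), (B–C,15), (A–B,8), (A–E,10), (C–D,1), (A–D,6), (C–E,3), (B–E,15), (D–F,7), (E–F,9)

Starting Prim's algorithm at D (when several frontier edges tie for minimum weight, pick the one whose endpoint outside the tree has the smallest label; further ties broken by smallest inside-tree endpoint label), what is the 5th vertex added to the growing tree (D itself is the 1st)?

Prim, starting at D.
Step 1: frontier [C–D 1, A–D 6, D–F 7] → take C–D (1); add C.
Step 2: frontier [C–F 2, C–E 3, A–C 6, B–C 15, A–D 6, D–F 7] → take C–F (2); add F.
Step 3: frontier [C–E 3, A–C 6, B–C 15, A–D 6, E–F 9, B–F 13] → take C–E (3); add E.
Step 4: frontier [A–C 6, B–C 15, A–D 6, A–E 10, B–E 15, B–F 13] → take A–C (6); add A.
Step 5: frontier [A–B 8, B–C 15, B–E 15, B–F 13] → take A–B (8); add B.
Vertex order: D, C, F, E, A, B. The 5th vertex is A.

A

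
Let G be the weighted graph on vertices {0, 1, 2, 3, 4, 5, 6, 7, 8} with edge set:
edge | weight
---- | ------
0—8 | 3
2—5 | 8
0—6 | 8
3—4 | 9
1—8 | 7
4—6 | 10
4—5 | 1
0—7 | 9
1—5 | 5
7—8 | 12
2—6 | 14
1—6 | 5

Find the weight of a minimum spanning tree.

47

Kruskal's algorithm — process edges by increasing weight (ties by edge label):
4—5 (1): add — endpoints in different components.
0—8 (3): add — endpoints in different components.
1—5 (5): add — endpoints in different components.
1—6 (5): add — endpoints in different components.
1—8 (7): add — endpoints in different components.
0—6 (8): skip — 0 and 6 already connected.
2—5 (8): add — endpoints in different components.
0—7 (9): add — endpoints in different components.
3—4 (9): add — endpoints in different components.
MST edges: 4—5, 0—8, 1—5, 1—6, 1—8, 2—5, 0—7, 3—4; total weight 1+3+5+5+7+8+9+9 = 47.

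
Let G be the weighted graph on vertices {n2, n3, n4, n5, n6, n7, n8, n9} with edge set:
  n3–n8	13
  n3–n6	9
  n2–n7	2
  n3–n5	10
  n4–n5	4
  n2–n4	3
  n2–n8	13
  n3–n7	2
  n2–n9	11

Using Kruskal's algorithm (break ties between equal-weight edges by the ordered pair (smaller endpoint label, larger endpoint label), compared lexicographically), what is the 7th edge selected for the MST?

n2-n8

Kruskal: consider edges lightest-first.
n2–n7 (2): add — endpoints in different components.
n3–n7 (2): add — endpoints in different components.
n2–n4 (3): add — endpoints in different components.
n4–n5 (4): add — endpoints in different components.
n3–n6 (9): add — endpoints in different components.
n3–n5 (10): skip — n3 and n5 already connected.
n2–n9 (11): add — endpoints in different components.
n2–n8 (13): add — endpoints in different components.
The 7th edge added is n2–n8.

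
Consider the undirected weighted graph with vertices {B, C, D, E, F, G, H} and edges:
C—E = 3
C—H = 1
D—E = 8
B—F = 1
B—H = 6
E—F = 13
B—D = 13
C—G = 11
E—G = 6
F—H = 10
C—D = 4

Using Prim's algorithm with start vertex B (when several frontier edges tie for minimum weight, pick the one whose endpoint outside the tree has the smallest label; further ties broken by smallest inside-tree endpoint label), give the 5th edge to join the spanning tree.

C-D

Prim's algorithm from B:
Step 1: cheapest edge leaving the tree is B—F (1); add F.
Step 2: cheapest edge leaving the tree is B—H (6); add H.
Step 3: cheapest edge leaving the tree is C—H (1); add C.
Step 4: cheapest edge leaving the tree is C—E (3); add E.
Step 5: cheapest edge leaving the tree is C—D (4); add D.
Step 6: cheapest edge leaving the tree is E—G (6); add G.
The 5th edge added is C—D.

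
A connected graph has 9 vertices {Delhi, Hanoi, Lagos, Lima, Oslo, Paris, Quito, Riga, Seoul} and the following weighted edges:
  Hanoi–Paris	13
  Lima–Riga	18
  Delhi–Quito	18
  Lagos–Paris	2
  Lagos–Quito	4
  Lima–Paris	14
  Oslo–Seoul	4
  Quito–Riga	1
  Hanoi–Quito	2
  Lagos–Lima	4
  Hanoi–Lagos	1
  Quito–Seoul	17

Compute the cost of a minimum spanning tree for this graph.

49

Prim's algorithm from Riga:
Step 1: cheapest edge leaving the tree is Quito–Riga (1); add Quito.
Step 2: cheapest edge leaving the tree is Hanoi–Quito (2); add Hanoi.
Step 3: cheapest edge leaving the tree is Hanoi–Lagos (1); add Lagos.
Step 4: cheapest edge leaving the tree is Lagos–Paris (2); add Paris.
Step 5: cheapest edge leaving the tree is Lagos–Lima (4); add Lima.
Step 6: cheapest edge leaving the tree is Quito–Seoul (17); add Seoul.
Step 7: cheapest edge leaving the tree is Oslo–Seoul (4); add Oslo.
Step 8: cheapest edge leaving the tree is Delhi–Quito (18); add Delhi.
MST edges: Quito–Riga, Hanoi–Quito, Hanoi–Lagos, Lagos–Paris, Lagos–Lima, Quito–Seoul, Oslo–Seoul, Delhi–Quito; total weight 1+2+1+2+4+17+4+18 = 49.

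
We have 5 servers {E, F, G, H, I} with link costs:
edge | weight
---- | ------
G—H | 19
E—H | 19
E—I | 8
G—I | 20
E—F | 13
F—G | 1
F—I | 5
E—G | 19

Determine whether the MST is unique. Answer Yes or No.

No

Kruskal's algorithm — process edges by increasing weight (ties by edge label):
F—G (1): add. Components now {E} {F,G} {H} {I}
F—I (5): add. Components now {E} {F,G,I} {H}
E—I (8): add. Components now {E,F,G,I} {H}
E—F (13): skip — E and F already connected.
E—G (19): skip — E and G already connected.
E—H (19): add. Components now {E,F,G,H,I}
Non-tree edge G—H has weight 19, equal to the heaviest edge on its tree cycle — swapping gives another MST of the same weight. Not unique.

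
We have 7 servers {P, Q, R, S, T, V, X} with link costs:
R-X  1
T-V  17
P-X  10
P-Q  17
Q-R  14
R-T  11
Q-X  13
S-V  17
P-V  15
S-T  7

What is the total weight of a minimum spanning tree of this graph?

57

Prim's algorithm from P:
Step 1: cheapest edge leaving the tree is P-X (10); add X.
Step 2: cheapest edge leaving the tree is R-X (1); add R.
Step 3: cheapest edge leaving the tree is R-T (11); add T.
Step 4: cheapest edge leaving the tree is S-T (7); add S.
Step 5: cheapest edge leaving the tree is Q-X (13); add Q.
Step 6: cheapest edge leaving the tree is P-V (15); add V.
MST edges: P-X, R-X, R-T, S-T, Q-X, P-V; total weight 10+1+11+7+13+15 = 57.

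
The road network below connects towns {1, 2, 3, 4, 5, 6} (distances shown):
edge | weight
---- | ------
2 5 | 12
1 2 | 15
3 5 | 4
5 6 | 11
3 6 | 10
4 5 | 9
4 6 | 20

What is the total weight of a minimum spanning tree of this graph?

Grow the tree from 6 using Prim:
Step 1: frontier [3 6 10, 5 6 11, 4 6 20] → take 3 6 (10); add 3.
Step 2: frontier [3 5 4, 5 6 11, 4 6 20] → take 3 5 (4); add 5.
Step 3: frontier [4 5 9, 2 5 12, 4 6 20] → take 4 5 (9); add 4.
Step 4: frontier [2 5 12] → take 2 5 (12); add 2.
Step 5: frontier [1 2 15] → take 1 2 (15); add 1.
MST edges: 3 6, 3 5, 4 5, 2 5, 1 2; total weight 10+4+9+12+15 = 50.

50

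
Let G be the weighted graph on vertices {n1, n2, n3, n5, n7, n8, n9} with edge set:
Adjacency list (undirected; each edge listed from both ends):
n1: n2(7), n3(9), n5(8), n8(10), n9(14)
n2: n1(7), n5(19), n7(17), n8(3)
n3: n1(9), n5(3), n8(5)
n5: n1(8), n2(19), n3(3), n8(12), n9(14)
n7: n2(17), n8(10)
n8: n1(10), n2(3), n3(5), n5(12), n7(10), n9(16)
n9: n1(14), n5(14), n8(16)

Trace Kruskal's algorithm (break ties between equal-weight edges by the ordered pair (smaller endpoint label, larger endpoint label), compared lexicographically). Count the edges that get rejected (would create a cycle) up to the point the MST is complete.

4

Sort edges by weight, then run Kruskal:
n2—n8 (3): add — endpoints in different components.
n3—n5 (3): add — endpoints in different components.
n3—n8 (5): add — endpoints in different components.
n1—n2 (7): add — endpoints in different components.
n1—n5 (8): skip — n5 and n1 already connected.
n1—n3 (9): skip — n3 and n1 already connected.
n1—n8 (10): skip — n8 and n1 already connected.
n7—n8 (10): add — endpoints in different components.
n5—n8 (12): skip — n5 and n8 already connected.
n1—n9 (14): add — endpoints in different components.
Edges rejected before the tree was complete: 4.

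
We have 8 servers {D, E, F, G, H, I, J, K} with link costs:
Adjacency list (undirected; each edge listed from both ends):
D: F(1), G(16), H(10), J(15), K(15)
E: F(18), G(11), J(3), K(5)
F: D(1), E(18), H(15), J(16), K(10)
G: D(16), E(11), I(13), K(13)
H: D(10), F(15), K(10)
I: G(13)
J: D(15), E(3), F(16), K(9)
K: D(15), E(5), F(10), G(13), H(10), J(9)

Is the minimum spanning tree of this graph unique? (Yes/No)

Kruskal: consider edges lightest-first.
D–F (1): add — endpoints in different components.
E–J (3): add — endpoints in different components.
E–K (5): add — endpoints in different components.
J–K (9): skip — J and K already connected.
D–H (10): add — endpoints in different components.
F–K (10): add — endpoints in different components.
H–K (10): skip — H and K already connected.
E–G (11): add — endpoints in different components.
G–I (13): add — endpoints in different components.
Non-tree edge H–K has weight 10, equal to the heaviest edge on its tree cycle — swapping gives another MST of the same weight. Not unique.

No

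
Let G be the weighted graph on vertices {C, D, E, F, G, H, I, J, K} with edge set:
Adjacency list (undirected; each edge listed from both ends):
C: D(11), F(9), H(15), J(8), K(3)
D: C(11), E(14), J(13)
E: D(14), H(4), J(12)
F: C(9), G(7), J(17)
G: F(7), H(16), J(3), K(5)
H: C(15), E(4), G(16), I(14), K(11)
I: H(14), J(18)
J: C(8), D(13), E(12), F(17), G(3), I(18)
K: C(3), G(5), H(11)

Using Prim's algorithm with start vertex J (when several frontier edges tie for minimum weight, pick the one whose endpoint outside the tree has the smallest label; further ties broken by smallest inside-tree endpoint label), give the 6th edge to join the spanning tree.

Prim's algorithm from J:
Step 1: cheapest edge leaving the tree is G-J (3); add G.
Step 2: cheapest edge leaving the tree is G-K (5); add K.
Step 3: cheapest edge leaving the tree is C-K (3); add C.
Step 4: cheapest edge leaving the tree is F-G (7); add F.
Step 5: cheapest edge leaving the tree is C-D (11); add D.
Step 6: cheapest edge leaving the tree is H-K (11); add H.
Step 7: cheapest edge leaving the tree is E-H (4); add E.
Step 8: cheapest edge leaving the tree is H-I (14); add I.
The 6th edge added is H-K.

H-K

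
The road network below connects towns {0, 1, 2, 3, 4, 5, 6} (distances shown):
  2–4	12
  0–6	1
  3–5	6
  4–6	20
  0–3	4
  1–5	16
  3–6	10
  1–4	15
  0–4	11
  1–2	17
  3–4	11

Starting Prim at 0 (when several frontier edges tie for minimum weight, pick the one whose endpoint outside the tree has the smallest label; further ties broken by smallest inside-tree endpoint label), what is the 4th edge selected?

0-4

Grow the tree from 0 using Prim:
Step 1: frontier [0–6 1, 0–3 4, 0–4 11] → take 0–6 (1); add 6.
Step 2: frontier [0–3 4, 0–4 11, 3–6 10, 4–6 20] → take 0–3 (4); add 3.
Step 3: frontier [0–4 11, 3–5 6, 3–4 11, 4–6 20] → take 3–5 (6); add 5.
Step 4: frontier [0–4 11, 3–4 11, 1–5 16, 4–6 20] → take 0–4 (11); add 4.
Step 5: frontier [2–4 12, 1–4 15, 1–5 16] → take 2–4 (12); add 2.
Step 6: frontier [1–2 17, 1–4 15, 1–5 16] → take 1–4 (15); add 1.
The 4th edge added is 0–4.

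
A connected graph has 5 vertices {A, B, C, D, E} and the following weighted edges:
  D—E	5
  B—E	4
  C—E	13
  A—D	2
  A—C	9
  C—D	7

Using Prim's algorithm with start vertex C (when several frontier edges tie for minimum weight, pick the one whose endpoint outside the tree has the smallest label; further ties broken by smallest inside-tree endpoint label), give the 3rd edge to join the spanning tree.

Prim's algorithm from C:
Step 1: frontier [C—D 7, A—C 9, C—E 13] → take C—D (7); add D.
Step 2: frontier [A—C 9, C—E 13, A—D 2, D—E 5] → take A—D (2); add A.
Step 3: frontier [C—E 13, D—E 5] → take D—E (5); add E.
Step 4: frontier [B—E 4] → take B—E (4); add B.
The 3rd edge added is D—E.

D-E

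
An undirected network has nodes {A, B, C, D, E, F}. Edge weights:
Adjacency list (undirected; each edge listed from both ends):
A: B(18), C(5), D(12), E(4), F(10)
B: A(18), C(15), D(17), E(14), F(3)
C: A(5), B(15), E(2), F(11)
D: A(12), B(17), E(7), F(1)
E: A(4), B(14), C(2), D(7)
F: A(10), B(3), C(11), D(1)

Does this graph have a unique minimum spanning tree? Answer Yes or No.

Kruskal's algorithm — process edges by increasing weight (ties by edge label):
D—F (1): add. Components now {A} {B} {C} {D,F} {E}
C—E (2): add. Components now {A} {B} {C,E} {D,F}
B—F (3): add. Components now {A} {B,D,F} {C,E}
A—E (4): add. Components now {A,C,E} {B,D,F}
A—C (5): skip — A and C already connected.
D—E (7): add. Components now {A,B,C,D,E,F}
Every non-tree edge has weight strictly greater than the heaviest edge on the tree path between its endpoints, so the MST is unique.

Yes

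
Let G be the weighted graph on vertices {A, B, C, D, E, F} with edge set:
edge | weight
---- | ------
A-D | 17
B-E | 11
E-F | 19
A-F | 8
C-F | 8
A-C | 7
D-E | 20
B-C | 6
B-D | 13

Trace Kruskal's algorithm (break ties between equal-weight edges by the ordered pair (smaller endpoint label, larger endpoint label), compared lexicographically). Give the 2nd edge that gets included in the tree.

Kruskal: consider edges lightest-first.
B-C (6): add. Components now {A} {B,C} {D} {E} {F}
A-C (7): add. Components now {A,B,C} {D} {E} {F}
A-F (8): add. Components now {A,B,C,F} {D} {E}
C-F (8): skip — C and F already connected.
B-E (11): add. Components now {A,B,C,E,F} {D}
B-D (13): add. Components now {A,B,C,D,E,F}
The 2nd edge added is A-C.

A-C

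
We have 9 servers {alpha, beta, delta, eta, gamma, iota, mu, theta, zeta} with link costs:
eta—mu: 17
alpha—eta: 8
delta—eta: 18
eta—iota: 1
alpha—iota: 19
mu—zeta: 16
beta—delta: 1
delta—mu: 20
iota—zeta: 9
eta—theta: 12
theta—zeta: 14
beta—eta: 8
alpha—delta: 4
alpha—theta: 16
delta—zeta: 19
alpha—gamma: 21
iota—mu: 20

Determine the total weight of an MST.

72

Grow the tree from eta using Prim:
Step 1: cheapest edge leaving the tree is eta—iota (1); add iota.
Step 2: cheapest edge leaving the tree is alpha—eta (8); add alpha.
Step 3: cheapest edge leaving the tree is alpha—delta (4); add delta.
Step 4: cheapest edge leaving the tree is beta—delta (1); add beta.
Step 5: cheapest edge leaving the tree is iota—zeta (9); add zeta.
Step 6: cheapest edge leaving the tree is eta—theta (12); add theta.
Step 7: cheapest edge leaving the tree is mu—zeta (16); add mu.
Step 8: cheapest edge leaving the tree is alpha—gamma (21); add gamma.
MST edges: eta—iota, alpha—eta, alpha—delta, beta—delta, iota—zeta, eta—theta, mu—zeta, alpha—gamma; total weight 1+8+4+1+9+12+16+21 = 72.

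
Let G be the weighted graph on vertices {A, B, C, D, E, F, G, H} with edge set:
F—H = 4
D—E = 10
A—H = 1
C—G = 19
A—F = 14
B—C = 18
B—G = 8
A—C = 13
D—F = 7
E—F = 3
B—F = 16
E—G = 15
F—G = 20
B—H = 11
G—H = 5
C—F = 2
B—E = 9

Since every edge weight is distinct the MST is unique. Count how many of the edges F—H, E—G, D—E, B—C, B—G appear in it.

Sort edges by weight, then run Kruskal:
A—H (1): add — endpoints in different components.
C—F (2): add — endpoints in different components.
E—F (3): add — endpoints in different components.
F—H (4): add — endpoints in different components.
G—H (5): add — endpoints in different components.
D—F (7): add — endpoints in different components.
B—G (8): add — endpoints in different components.
MST edge set: {A—H, C—F, E—F, F—H, G—H, D—F, B—G}.
Of the listed edges, {F—H, B—G} are in the MST → 2.

2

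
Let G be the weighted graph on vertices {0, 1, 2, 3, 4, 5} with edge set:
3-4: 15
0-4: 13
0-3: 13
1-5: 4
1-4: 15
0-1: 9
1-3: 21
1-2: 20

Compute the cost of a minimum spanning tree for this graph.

59

Grow the tree from 5 using Prim:
Step 1: cheapest edge leaving the tree is 1-5 (4); add 1.
Step 2: cheapest edge leaving the tree is 0-1 (9); add 0.
Step 3: cheapest edge leaving the tree is 0-3 (13); add 3.
Step 4: cheapest edge leaving the tree is 0-4 (13); add 4.
Step 5: cheapest edge leaving the tree is 1-2 (20); add 2.
MST edges: 1-5, 0-1, 0-3, 0-4, 1-2; total weight 4+9+13+13+20 = 59.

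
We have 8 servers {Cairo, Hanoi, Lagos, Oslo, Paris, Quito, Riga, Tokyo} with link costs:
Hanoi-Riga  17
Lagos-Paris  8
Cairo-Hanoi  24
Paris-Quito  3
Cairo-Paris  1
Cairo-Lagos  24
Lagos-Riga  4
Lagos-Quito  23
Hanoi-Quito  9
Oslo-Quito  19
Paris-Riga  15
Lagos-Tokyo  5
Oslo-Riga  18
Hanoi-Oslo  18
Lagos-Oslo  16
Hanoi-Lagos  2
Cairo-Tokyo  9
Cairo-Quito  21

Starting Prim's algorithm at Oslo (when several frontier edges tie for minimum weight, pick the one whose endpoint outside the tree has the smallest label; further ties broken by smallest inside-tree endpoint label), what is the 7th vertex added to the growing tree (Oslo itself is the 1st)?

Cairo

Grow the tree from Oslo using Prim:
Step 1: cheapest edge leaving the tree is Lagos-Oslo (16); add Lagos.
Step 2: cheapest edge leaving the tree is Hanoi-Lagos (2); add Hanoi.
Step 3: cheapest edge leaving the tree is Lagos-Riga (4); add Riga.
Step 4: cheapest edge leaving the tree is Lagos-Tokyo (5); add Tokyo.
Step 5: cheapest edge leaving the tree is Lagos-Paris (8); add Paris.
Step 6: cheapest edge leaving the tree is Cairo-Paris (1); add Cairo.
Step 7: cheapest edge leaving the tree is Paris-Quito (3); add Quito.
Vertex order: Oslo, Lagos, Hanoi, Riga, Tokyo, Paris, Cairo, Quito. The 7th vertex is Cairo.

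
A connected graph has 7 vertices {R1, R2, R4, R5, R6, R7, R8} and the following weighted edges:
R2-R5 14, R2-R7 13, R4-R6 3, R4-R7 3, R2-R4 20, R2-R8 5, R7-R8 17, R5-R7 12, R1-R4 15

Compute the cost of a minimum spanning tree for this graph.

51

Prim's algorithm from R4:
Step 1: frontier [R4-R6 3, R4-R7 3, R1-R4 15, R2-R4 20] → take R4-R6 (3); add R6.
Step 2: frontier [R4-R7 3, R1-R4 15, R2-R4 20] → take R4-R7 (3); add R7.
Step 3: frontier [R1-R4 15, R2-R4 20, R5-R7 12, R2-R7 13, R7-R8 17] → take R5-R7 (12); add R5.
Step 4: frontier [R1-R4 15, R2-R4 20, R2-R5 14, R2-R7 13, R7-R8 17] → take R2-R7 (13); add R2.
Step 5: frontier [R2-R8 5, R1-R4 15, R7-R8 17] → take R2-R8 (5); add R8.
Step 6: frontier [R1-R4 15] → take R1-R4 (15); add R1.
MST edges: R4-R6, R4-R7, R5-R7, R2-R7, R2-R8, R1-R4; total weight 3+3+12+13+5+15 = 51.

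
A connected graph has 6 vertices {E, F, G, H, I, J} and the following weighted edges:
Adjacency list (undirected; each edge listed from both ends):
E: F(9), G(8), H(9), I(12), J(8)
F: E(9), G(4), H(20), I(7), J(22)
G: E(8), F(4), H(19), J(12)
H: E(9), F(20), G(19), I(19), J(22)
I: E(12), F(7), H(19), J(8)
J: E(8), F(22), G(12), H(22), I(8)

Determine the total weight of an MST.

36

Prim's algorithm from H:
Step 1: frontier [E—H 9, G—H 19, H—I 19, F—H 20, H—J 22] → take E—H (9); add E.
Step 2: frontier [E—G 8, E—J 8, E—F 9, E—I 12, G—H 19, H—I 19, F—H 20, H—J 22] → take E—G (8); add G.
Step 3: frontier [E—J 8, E—F 9, E—I 12, F—G 4, G—J 12, H—I 19, F—H 20, H—J 22] → take F—G (4); add F.
Step 4: frontier [E—J 8, E—I 12, F—I 7, F—J 22, G—J 12, H—I 19, H—J 22] → take F—I (7); add I.
Step 5: frontier [E—J 8, F—J 22, G—J 12, H—J 22, I—J 8] → take E—J (8); add J.
MST edges: E—H, E—G, F—G, F—I, E—J; total weight 9+8+4+7+8 = 36.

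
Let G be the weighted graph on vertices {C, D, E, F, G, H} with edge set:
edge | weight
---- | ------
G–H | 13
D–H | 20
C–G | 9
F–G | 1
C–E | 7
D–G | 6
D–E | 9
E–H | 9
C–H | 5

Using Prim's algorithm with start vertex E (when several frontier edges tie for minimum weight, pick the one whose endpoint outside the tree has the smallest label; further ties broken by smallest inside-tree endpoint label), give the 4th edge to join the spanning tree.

D-G

Prim, starting at E.
Step 1: cheapest edge leaving the tree is C–E (7); add C.
Step 2: cheapest edge leaving the tree is C–H (5); add H.
Step 3: cheapest edge leaving the tree is D–E (9); add D.
Step 4: cheapest edge leaving the tree is D–G (6); add G.
Step 5: cheapest edge leaving the tree is F–G (1); add F.
The 4th edge added is D–G.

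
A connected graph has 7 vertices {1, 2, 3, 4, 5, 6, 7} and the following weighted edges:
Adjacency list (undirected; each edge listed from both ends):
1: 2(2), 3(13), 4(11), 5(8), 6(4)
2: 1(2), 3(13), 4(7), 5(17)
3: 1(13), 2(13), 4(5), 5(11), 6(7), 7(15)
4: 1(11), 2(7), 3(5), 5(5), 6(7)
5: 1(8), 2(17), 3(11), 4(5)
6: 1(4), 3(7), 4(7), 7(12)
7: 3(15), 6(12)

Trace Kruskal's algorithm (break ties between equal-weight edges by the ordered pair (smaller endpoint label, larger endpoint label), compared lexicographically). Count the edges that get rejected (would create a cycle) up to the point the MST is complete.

Kruskal: consider edges lightest-first.
1 2 (2): add. Components now {1,2} {3} {4} {5} {6} {7}
1 6 (4): add. Components now {1,2,6} {3} {4} {5} {7}
3 4 (5): add. Components now {1,2,6} {3,4} {5} {7}
4 5 (5): add. Components now {1,2,6} {3,4,5} {7}
2 4 (7): add. Components now {1,2,3,4,5,6} {7}
3 6 (7): skip — 3 and 6 already connected.
4 6 (7): skip — 4 and 6 already connected.
1 5 (8): skip — 1 and 5 already connected.
1 4 (11): skip — 1 and 4 already connected.
3 5 (11): skip — 3 and 5 already connected.
6 7 (12): add. Components now {1,2,3,4,5,6,7}
Edges rejected before the tree was complete: 5.

5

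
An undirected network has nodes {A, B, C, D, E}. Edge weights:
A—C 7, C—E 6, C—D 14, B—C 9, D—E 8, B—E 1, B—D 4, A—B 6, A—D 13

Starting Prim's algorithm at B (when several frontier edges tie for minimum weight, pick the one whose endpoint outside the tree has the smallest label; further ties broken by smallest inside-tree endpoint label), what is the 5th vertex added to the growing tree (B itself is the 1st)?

C

Prim, starting at B.
Step 1: frontier [B—E 1, B—D 4, A—B 6, B—C 9] → take B—E (1); add E.
Step 2: frontier [B—D 4, A—B 6, B—C 9, C—E 6, D—E 8] → take B—D (4); add D.
Step 3: frontier [A—B 6, B—C 9, A—D 13, C—D 14, C—E 6] → take A—B (6); add A.
Step 4: frontier [A—C 7, B—C 9, C—D 14, C—E 6] → take C—E (6); add C.
Vertex order: B, E, D, A, C. The 5th vertex is C.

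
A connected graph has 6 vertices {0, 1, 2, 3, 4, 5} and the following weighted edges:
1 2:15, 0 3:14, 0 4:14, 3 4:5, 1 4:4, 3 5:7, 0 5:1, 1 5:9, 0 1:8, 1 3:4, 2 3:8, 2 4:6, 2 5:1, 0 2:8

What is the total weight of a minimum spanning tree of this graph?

16

Prim, starting at 4.
Step 1: frontier [1 4 4, 3 4 5, 2 4 6, 0 4 14] → take 1 4 (4); add 1.
Step 2: frontier [1 3 4, 0 1 8, 1 5 9, 1 2 15, 3 4 5, 2 4 6, 0 4 14] → take 1 3 (4); add 3.
Step 3: frontier [0 1 8, 1 5 9, 1 2 15, 3 5 7, 2 3 8, 0 3 14, 2 4 6, 0 4 14] → take 2 4 (6); add 2.
Step 4: frontier [0 1 8, 1 5 9, 2 5 1, 0 2 8, 3 5 7, 0 3 14, 0 4 14] → take 2 5 (1); add 5.
Step 5: frontier [0 1 8, 0 2 8, 0 3 14, 0 4 14, 0 5 1] → take 0 5 (1); add 0.
MST edges: 1 4, 1 3, 2 4, 2 5, 0 5; total weight 4+4+6+1+1 = 16.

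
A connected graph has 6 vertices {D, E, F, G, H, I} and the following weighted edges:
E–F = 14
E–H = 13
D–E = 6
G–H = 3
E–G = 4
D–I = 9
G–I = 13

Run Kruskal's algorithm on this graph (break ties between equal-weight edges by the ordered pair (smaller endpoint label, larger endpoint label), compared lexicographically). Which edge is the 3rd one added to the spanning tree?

D-E

Kruskal: consider edges lightest-first.
G–H (3): add — endpoints in different components.
E–G (4): add — endpoints in different components.
D–E (6): add — endpoints in different components.
D–I (9): add — endpoints in different components.
E–H (13): skip — E and H already connected.
G–I (13): skip — G and I already connected.
E–F (14): add — endpoints in different components.
The 3rd edge added is D–E.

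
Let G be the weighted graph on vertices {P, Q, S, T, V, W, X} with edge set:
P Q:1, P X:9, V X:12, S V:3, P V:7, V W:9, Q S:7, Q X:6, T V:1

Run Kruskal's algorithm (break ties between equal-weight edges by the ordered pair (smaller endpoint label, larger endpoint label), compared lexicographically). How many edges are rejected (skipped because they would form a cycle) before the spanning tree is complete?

Sort edges by weight, then run Kruskal:
P Q (1): add — endpoints in different components.
T V (1): add — endpoints in different components.
S V (3): add — endpoints in different components.
Q X (6): add — endpoints in different components.
P V (7): add — endpoints in different components.
Q S (7): skip — Q and S already connected.
P X (9): skip — P and X already connected.
V W (9): add — endpoints in different components.
Edges rejected before the tree was complete: 2.

2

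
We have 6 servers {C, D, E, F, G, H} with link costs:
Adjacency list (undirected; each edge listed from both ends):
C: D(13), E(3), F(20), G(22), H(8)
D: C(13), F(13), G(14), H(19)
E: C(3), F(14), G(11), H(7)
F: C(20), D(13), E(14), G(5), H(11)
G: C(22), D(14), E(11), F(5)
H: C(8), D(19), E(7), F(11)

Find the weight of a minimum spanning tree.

39

Kruskal's algorithm — process edges by increasing weight (ties by edge label):
C–E (3): add. Components now {C,E} {D} {F} {G} {H}
F–G (5): add. Components now {C,E} {D} {F,G} {H}
E–H (7): add. Components now {C,E,H} {D} {F,G}
C–H (8): skip — C and H already connected.
E–G (11): add. Components now {C,E,F,G,H} {D}
F–H (11): skip — F and H already connected.
C–D (13): add. Components now {C,D,E,F,G,H}
MST edges: C–E, F–G, E–H, E–G, C–D; total weight 3+5+7+11+13 = 39.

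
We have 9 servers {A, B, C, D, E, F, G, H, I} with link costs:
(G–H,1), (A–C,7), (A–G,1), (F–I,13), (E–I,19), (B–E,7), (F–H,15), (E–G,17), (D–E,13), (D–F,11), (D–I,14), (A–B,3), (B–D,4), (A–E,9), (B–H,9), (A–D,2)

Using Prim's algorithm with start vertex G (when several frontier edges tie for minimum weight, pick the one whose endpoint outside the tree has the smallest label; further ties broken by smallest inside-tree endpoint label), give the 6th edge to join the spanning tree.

Grow the tree from G using Prim:
Step 1: cheapest edge leaving the tree is A–G (1); add A.
Step 2: cheapest edge leaving the tree is G–H (1); add H.
Step 3: cheapest edge leaving the tree is A–D (2); add D.
Step 4: cheapest edge leaving the tree is A–B (3); add B.
Step 5: cheapest edge leaving the tree is A–C (7); add C.
Step 6: cheapest edge leaving the tree is B–E (7); add E.
Step 7: cheapest edge leaving the tree is D–F (11); add F.
Step 8: cheapest edge leaving the tree is F–I (13); add I.
The 6th edge added is B–E.

B-E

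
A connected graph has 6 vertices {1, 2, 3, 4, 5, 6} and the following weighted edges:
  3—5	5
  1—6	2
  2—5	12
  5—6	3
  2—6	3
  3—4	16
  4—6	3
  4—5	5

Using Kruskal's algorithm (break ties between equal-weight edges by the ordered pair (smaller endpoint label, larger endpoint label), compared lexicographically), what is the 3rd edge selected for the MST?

Kruskal's algorithm — process edges by increasing weight (ties by edge label):
1—6 (2): add — endpoints in different components.
2—6 (3): add — endpoints in different components.
4—6 (3): add — endpoints in different components.
5—6 (3): add — endpoints in different components.
3—5 (5): add — endpoints in different components.
The 3rd edge added is 4—6.

4-6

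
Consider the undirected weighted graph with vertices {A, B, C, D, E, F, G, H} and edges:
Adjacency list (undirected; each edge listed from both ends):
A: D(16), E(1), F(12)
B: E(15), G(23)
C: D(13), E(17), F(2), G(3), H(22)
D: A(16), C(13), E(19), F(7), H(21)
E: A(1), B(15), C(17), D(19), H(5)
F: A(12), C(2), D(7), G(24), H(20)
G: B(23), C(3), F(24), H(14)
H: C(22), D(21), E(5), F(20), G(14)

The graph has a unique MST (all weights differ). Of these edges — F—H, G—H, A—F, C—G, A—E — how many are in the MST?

3

Kruskal's algorithm — process edges by increasing weight (ties by edge label):
A—E (1): add — endpoints in different components.
C—F (2): add — endpoints in different components.
C—G (3): add — endpoints in different components.
E—H (5): add — endpoints in different components.
D—F (7): add — endpoints in different components.
A—F (12): add — endpoints in different components.
C—D (13): skip — C and D already connected.
G—H (14): skip — G and H already connected.
B—E (15): add — endpoints in different components.
MST edge set: {A—E, C—F, C—G, E—H, D—F, A—F, B—E}.
Of the listed edges, {A—F, C—G, A—E} are in the MST → 3.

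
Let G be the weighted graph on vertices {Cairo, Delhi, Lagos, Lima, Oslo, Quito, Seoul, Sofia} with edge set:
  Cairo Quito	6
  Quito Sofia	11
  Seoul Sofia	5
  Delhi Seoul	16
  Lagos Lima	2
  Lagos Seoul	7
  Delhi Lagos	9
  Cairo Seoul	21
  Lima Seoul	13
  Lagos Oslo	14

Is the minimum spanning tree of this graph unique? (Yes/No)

Yes

Sort edges by weight, then run Kruskal:
Lagos Lima (2): add — endpoints in different components.
Seoul Sofia (5): add — endpoints in different components.
Cairo Quito (6): add — endpoints in different components.
Lagos Seoul (7): add — endpoints in different components.
Delhi Lagos (9): add — endpoints in different components.
Quito Sofia (11): add — endpoints in different components.
Lima Seoul (13): skip — Lima and Seoul already connected.
Lagos Oslo (14): add — endpoints in different components.
Every non-tree edge has weight strictly greater than the heaviest edge on the tree path between its endpoints, so the MST is unique.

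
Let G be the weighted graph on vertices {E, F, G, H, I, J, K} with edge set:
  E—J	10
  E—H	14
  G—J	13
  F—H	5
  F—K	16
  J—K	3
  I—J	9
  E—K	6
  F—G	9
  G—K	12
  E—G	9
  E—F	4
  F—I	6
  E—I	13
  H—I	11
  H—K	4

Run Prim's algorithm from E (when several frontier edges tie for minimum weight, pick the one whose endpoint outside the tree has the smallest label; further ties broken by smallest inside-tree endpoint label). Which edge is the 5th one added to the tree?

Grow the tree from E using Prim:
Step 1: cheapest edge leaving the tree is E—F (4); add F.
Step 2: cheapest edge leaving the tree is F—H (5); add H.
Step 3: cheapest edge leaving the tree is H—K (4); add K.
Step 4: cheapest edge leaving the tree is J—K (3); add J.
Step 5: cheapest edge leaving the tree is F—I (6); add I.
Step 6: cheapest edge leaving the tree is E—G (9); add G.
The 5th edge added is F—I.

F-I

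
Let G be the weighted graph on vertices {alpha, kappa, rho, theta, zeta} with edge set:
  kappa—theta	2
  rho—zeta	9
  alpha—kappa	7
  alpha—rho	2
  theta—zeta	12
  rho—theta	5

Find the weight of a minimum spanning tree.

Grow the tree from kappa using Prim:
Step 1: cheapest edge leaving the tree is kappa—theta (2); add theta.
Step 2: cheapest edge leaving the tree is rho—theta (5); add rho.
Step 3: cheapest edge leaving the tree is alpha—rho (2); add alpha.
Step 4: cheapest edge leaving the tree is rho—zeta (9); add zeta.
MST edges: kappa—theta, rho—theta, alpha—rho, rho—zeta; total weight 2+5+2+9 = 18.

18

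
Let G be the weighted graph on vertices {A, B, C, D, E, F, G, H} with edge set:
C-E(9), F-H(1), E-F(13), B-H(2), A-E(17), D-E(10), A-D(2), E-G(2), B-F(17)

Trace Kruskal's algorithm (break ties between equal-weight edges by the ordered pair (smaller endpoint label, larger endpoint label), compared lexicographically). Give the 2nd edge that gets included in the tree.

A-D

Kruskal: consider edges lightest-first.
F-H (1): add — endpoints in different components.
A-D (2): add — endpoints in different components.
B-H (2): add — endpoints in different components.
E-G (2): add — endpoints in different components.
C-E (9): add — endpoints in different components.
D-E (10): add — endpoints in different components.
E-F (13): add — endpoints in different components.
The 2nd edge added is A-D.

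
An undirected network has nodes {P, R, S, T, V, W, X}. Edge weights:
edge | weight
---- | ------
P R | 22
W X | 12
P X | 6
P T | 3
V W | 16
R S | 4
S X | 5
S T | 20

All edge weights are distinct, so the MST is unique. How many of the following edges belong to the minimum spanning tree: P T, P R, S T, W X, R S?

Kruskal's algorithm — process edges by increasing weight (ties by edge label):
P T (3): add. Components now {S} {V} {P,T} {X} {W} {R}
R S (4): add. Components now {R,S} {V} {P,T} {X} {W}
S X (5): add. Components now {R,S,X} {V} {P,T} {W}
P X (6): add. Components now {P,R,S,T,X} {V} {W}
W X (12): add. Components now {P,R,S,T,W,X} {V}
V W (16): add. Components now {P,R,S,T,V,W,X}
MST edge set: {P T, R S, S X, P X, W X, V W}.
Of the listed edges, {P T, W X, R S} are in the MST → 3.

3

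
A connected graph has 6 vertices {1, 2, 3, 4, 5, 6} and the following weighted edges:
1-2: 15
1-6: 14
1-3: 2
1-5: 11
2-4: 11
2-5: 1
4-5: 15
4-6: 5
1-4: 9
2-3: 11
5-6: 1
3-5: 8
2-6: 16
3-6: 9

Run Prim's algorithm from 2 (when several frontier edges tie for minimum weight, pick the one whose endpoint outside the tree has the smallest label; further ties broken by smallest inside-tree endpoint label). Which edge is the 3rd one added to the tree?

4-6

Prim's algorithm from 2:
Step 1: frontier [2-5 1, 2-3 11, 2-4 11, 1-2 15, 2-6 16] → take 2-5 (1); add 5.
Step 2: frontier [2-3 11, 2-4 11, 1-2 15, 2-6 16, 5-6 1, 3-5 8, 1-5 11, 4-5 15] → take 5-6 (1); add 6.
Step 3: frontier [2-3 11, 2-4 11, 1-2 15, 3-5 8, 1-5 11, 4-5 15, 4-6 5, 3-6 9, 1-6 14] → take 4-6 (5); add 4.
Step 4: frontier [2-3 11, 1-2 15, 1-4 9, 3-5 8, 1-5 11, 3-6 9, 1-6 14] → take 3-5 (8); add 3.
Step 5: frontier [1-2 15, 1-3 2, 1-4 9, 1-5 11, 1-6 14] → take 1-3 (2); add 1.
The 3rd edge added is 4-6.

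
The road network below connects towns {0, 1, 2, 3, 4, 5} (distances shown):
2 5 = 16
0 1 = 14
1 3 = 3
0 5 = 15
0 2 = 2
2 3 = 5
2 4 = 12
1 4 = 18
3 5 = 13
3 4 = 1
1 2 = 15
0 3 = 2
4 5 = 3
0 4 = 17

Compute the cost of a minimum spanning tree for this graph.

Sort edges by weight, then run Kruskal:
3 4 (1): add. Components now {0} {1} {2} {3,4} {5}
0 2 (2): add. Components now {0,2} {1} {3,4} {5}
0 3 (2): add. Components now {0,2,3,4} {1} {5}
1 3 (3): add. Components now {0,1,2,3,4} {5}
4 5 (3): add. Components now {0,1,2,3,4,5}
MST edges: 3 4, 0 2, 0 3, 1 3, 4 5; total weight 1+2+2+3+3 = 11.

11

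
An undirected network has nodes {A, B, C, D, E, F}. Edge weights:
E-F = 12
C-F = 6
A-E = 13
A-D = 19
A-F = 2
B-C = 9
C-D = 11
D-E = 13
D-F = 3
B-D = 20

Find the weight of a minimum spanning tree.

Grow the tree from C using Prim:
Step 1: cheapest edge leaving the tree is C-F (6); add F.
Step 2: cheapest edge leaving the tree is A-F (2); add A.
Step 3: cheapest edge leaving the tree is D-F (3); add D.
Step 4: cheapest edge leaving the tree is B-C (9); add B.
Step 5: cheapest edge leaving the tree is E-F (12); add E.
MST edges: C-F, A-F, D-F, B-C, E-F; total weight 6+2+3+9+12 = 32.

32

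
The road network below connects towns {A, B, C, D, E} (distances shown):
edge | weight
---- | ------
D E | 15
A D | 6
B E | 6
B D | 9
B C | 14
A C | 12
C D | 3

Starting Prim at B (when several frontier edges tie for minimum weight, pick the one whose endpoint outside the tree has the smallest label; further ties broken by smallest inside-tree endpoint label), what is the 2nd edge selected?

Prim's algorithm from B:
Step 1: cheapest edge leaving the tree is B E (6); add E.
Step 2: cheapest edge leaving the tree is B D (9); add D.
Step 3: cheapest edge leaving the tree is C D (3); add C.
Step 4: cheapest edge leaving the tree is A D (6); add A.
The 2nd edge added is B D.

B-D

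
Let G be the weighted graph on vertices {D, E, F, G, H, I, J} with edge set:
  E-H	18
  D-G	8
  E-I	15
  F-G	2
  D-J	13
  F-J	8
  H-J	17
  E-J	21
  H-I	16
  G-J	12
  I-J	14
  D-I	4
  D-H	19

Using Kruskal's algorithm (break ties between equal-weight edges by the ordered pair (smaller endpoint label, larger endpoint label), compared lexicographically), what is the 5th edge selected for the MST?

Kruskal's algorithm — process edges by increasing weight (ties by edge label):
F-G (2): add — endpoints in different components.
D-I (4): add — endpoints in different components.
D-G (8): add — endpoints in different components.
F-J (8): add — endpoints in different components.
G-J (12): skip — G and J already connected.
D-J (13): skip — D and J already connected.
I-J (14): skip — I and J already connected.
E-I (15): add — endpoints in different components.
H-I (16): add — endpoints in different components.
The 5th edge added is E-I.

E-I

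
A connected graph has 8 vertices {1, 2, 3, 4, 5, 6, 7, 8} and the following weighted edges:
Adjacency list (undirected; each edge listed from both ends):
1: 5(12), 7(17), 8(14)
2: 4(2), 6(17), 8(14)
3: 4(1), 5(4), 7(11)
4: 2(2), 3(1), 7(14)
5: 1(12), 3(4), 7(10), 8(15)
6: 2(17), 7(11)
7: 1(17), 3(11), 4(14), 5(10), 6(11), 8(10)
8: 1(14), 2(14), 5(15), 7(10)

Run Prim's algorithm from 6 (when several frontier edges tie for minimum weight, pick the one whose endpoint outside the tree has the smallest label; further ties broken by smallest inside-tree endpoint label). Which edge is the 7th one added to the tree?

Grow the tree from 6 using Prim:
Step 1: frontier [6 7 11, 2 6 17] → take 6 7 (11); add 7.
Step 2: frontier [2 6 17, 5 7 10, 7 8 10, 3 7 11, 4 7 14, 1 7 17] → take 5 7 (10); add 5.
Step 3: frontier [3 5 4, 1 5 12, 5 8 15, 2 6 17, 7 8 10, 3 7 11, 4 7 14, 1 7 17] → take 3 5 (4); add 3.
Step 4: frontier [3 4 1, 1 5 12, 5 8 15, 2 6 17, 7 8 10, 4 7 14, 1 7 17] → take 3 4 (1); add 4.
Step 5: frontier [2 4 2, 1 5 12, 5 8 15, 2 6 17, 7 8 10, 1 7 17] → take 2 4 (2); add 2.
Step 6: frontier [2 8 14, 1 5 12, 5 8 15, 7 8 10, 1 7 17] → take 7 8 (10); add 8.
Step 7: frontier [1 5 12, 1 7 17, 1 8 14] → take 1 5 (12); add 1.
The 7th edge added is 1 5.

1-5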